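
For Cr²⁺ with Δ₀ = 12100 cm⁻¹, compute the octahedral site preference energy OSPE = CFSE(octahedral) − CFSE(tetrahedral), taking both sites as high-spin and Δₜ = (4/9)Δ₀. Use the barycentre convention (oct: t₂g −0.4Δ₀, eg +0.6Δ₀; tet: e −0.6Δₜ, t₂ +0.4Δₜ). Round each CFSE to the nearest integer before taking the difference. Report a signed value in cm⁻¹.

Cr²⁺: group 6, so d-count = 6 − 2 = 4.
Octahedral high-spin t₂g³ eg¹: CFSE = -0.6 × 12100 = -7260 cm⁻¹.
In a tetrahedral site the filling is e² t₂²: CFSE(tet) = -0.4Δₜ = -0.4 × (4/9)(12100) = -2151 cm⁻¹.
OSPE = -7260 − (-2151) = -5109 cm⁻¹.

-5109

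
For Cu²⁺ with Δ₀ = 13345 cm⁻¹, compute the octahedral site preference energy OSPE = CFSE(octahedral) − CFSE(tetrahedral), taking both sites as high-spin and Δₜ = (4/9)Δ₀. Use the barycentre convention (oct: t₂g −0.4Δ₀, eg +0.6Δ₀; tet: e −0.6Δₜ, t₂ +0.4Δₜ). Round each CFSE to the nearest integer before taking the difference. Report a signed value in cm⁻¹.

-5635

Cu²⁺: group 11, so d-count = 11 − 2 = 9.
Octahedral (high-spin): t2g^6 e_g^3, CFSE = 6(−0.4) + 3(+0.6) = -0.6Δ₀ = -0.6 × 13345 = -8007 cm⁻¹.
In a tetrahedral site the filling is e^4 t2^5: CFSE(tet) = -0.4Δₜ = -0.4 × (4/9)(13345) = -2372 cm⁻¹.
OSPE = -8007 − (-2372) = -5635 cm⁻¹.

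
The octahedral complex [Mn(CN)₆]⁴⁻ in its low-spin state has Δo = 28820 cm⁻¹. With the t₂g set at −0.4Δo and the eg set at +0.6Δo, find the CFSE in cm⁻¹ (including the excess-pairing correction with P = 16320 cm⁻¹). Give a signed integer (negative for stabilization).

-25000

Each CN⁻ contributes -1; 6 × (-1) = -6. With overall charge -4, Mn is in the +2 oxidation state.
Mn sits in group 7; removing 2 electrons leaves Mn²⁺ with 7 − 2 = 5 d electrons.
Electron filling gives t₂g⁵ eg⁰.
The orbital stabilization is -2.0Δo = -2.0 × 28820 = -57640 cm⁻¹.
Pairing penalty: 2 pairs vs 0 in the high-spin reference → 2 extra × P = 32640 cm⁻¹.
Overall CFSE = -57640 + 32640 = -25000 cm⁻¹.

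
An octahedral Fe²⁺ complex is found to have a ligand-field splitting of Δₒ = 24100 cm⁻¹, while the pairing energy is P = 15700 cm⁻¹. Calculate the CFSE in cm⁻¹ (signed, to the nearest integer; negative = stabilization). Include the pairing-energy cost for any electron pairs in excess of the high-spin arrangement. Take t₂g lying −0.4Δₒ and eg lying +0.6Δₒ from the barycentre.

-26440

Fe is in group 8, so Fe²⁺ is d⁶ (8 − 2 = 6).
With Δₒ > P the complex is low-spin.
That gives t₂g⁶ eg⁰.
Orbital CFSE = -2.4Δₒ = -2.4 × 24100 = -57840 cm⁻¹.
Excess pairs vs high-spin: 3 − 1 = 2; pairing cost = +31400 cm⁻¹.
Net CFSE = -57840 + 31400 = -26440 cm⁻¹.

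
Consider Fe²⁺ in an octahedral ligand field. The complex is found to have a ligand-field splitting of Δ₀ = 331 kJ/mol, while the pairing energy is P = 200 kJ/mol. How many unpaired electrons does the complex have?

Fe sits in group 8; removing 2 electrons leaves Fe²⁺ with 8 − 2 = 6 d electrons.
Δ₀ > P, so pairing is preferred: the ground state is low-spin.
Configuration: t₂g⁶ eg⁰.
Unpaired electrons: 0.

0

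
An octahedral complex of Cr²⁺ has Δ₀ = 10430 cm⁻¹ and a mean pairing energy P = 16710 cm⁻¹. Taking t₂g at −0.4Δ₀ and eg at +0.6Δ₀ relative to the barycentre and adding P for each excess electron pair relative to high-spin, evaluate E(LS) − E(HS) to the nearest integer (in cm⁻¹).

Group 6 minus oxidation state +2 gives a d⁴ configuration for Cr²⁺.
High-spin d⁴ fills as t₂g³ eg¹ with CFSE 3(−0.4) + 1(+0.6) = -0.6Δ₀ = -6258 cm⁻¹.
Low-spin t₂g⁴ eg⁰ gives -1.6Δ₀ = -16688 cm⁻¹, but forming 1 extra pair costs 1P = 16710 cm⁻¹, so E(LS) = -16688 + 16710 = 22 cm⁻¹.
The difference is 22 − (-6258) = 6280 cm⁻¹, so high-spin lies lower.

6280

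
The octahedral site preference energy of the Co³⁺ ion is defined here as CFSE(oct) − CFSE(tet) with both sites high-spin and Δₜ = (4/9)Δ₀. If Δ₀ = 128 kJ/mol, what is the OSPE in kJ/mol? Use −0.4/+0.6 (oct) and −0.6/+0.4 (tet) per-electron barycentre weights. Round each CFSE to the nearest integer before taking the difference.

Co is in group 9, so Co³⁺ is d⁶ (9 − 3 = 6).
Octahedral (high-spin): t₂g⁴ eg², CFSE = 4(−0.4) + 2(+0.6) = -0.4Δ₀ = -0.4 × 128 = -51 kJ/mol.
Tetrahedral e³ t₂³ gives -0.6Δₜ = -0.6 × (4/9) × 128 = -34 kJ/mol.
OSPE = -51 − (-34) = -17 kJ/mol.

-17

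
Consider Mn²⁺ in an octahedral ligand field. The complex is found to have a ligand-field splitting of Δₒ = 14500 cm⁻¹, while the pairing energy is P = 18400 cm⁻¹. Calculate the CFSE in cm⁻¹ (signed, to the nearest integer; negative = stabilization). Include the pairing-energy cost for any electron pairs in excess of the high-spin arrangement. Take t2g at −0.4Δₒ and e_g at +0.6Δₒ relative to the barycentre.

0

Mn is in group 7, so Mn²⁺ is d⁵ (7 − 2 = 5).
Δₒ < P, so pairing is avoided: the ground state is high-spin.
That gives t2g^3 e_g^2.
Orbital CFSE = 0.0Δₒ = 0.0 × 14500 = 0 cm⁻¹.
High-spin has no excess pairs, so no pairing correction applies.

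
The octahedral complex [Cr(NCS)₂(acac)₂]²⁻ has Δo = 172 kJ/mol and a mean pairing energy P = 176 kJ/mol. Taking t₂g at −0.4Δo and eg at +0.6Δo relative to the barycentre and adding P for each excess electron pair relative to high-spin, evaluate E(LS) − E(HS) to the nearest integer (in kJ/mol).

Ligand charges: 2×(-1) from NCS⁻ and 2×(-1) from acac⁻ sum to -4; with overall charge -2, Cr is +2.
Cr sits in group 6; removing 2 electrons leaves Cr²⁺ with 6 − 2 = 4 d electrons.
In the high-spin limit (t₂g³ eg¹) the orbital term is -0.6Δo = -103 kJ/mol, with no excess pairing.
Low-spin t₂g⁴ eg⁰ gives -1.6Δo = -275 kJ/mol, but forming 1 extra pair costs 1P = 176 kJ/mol, so E(LS) = -275 + 176 = -99 kJ/mol.
E(LS) − E(HS) = -99 − (-103) = 4 kJ/mol.

4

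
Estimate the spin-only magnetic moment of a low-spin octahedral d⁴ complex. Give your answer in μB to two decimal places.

Configuration: t₂g⁴ eg⁰ → 2 unpaired electrons.
μ(spin-only) = √[2(2+2)] = √8 ≈ 2.83 μB.

2.83 μB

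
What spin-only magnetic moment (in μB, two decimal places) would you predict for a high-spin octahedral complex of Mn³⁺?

Group 7 minus oxidation state +3 gives a d⁴ configuration for Mn³⁺.
Configuration: t2g^3 e_g^1 → 4 unpaired electrons.
μ(spin-only) = √[4(4+2)] = √24 ≈ 4.90 μB.

4.90 μB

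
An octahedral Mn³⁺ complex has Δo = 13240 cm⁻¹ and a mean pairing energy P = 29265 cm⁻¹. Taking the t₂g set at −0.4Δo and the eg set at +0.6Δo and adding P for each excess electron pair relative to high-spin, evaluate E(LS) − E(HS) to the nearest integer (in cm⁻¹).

Group 7 minus oxidation state +3 gives a d⁴ configuration for Mn³⁺.
High-spin d⁴ fills as t₂g³ eg¹ with CFSE 3(−0.4) + 1(+0.6) = -0.6Δo = -7944 cm⁻¹.
Low-spin: t₂g⁴ eg⁰, orbital CFSE = -1.6Δo = -21184 cm⁻¹; plus 1 excess pair × P = +29265 cm⁻¹; total 8081 cm⁻¹.
E(LS) − E(HS) = 8081 − (-7944) = 16025 cm⁻¹.

16025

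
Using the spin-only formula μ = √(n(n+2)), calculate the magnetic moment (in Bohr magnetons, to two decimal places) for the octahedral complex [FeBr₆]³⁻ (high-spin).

5.92 Bohr magnetons

Each Br⁻ contributes -1; 6 × (-1) = -6. With overall charge -3, Fe is in the +3 oxidation state.
Fe sits in group 8; removing 3 electrons leaves Fe³⁺ with 8 − 3 = 5 d electrons.
Configuration: t₂g³ eg² → 5 unpaired electrons.
μ(spin-only) = √[5(5+2)] = √35 ≈ 5.92 Bohr magnetons.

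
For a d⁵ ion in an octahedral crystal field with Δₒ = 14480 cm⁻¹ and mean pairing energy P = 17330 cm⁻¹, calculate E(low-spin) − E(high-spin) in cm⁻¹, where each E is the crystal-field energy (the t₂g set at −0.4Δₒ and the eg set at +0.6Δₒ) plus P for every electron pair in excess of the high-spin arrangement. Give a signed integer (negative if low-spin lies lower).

5700

High-spin: t₂g³ eg², CFSE = 0.0Δₒ = 0 cm⁻¹.
For low-spin the configuration is t₂g⁵ eg⁰: orbital energy -2.0 × 14480 = -28960 cm⁻¹, and 2 additional pairs relative to high-spin add 34660 cm⁻¹, giving 5700 cm⁻¹.
Thus E(LS) − E(HS) = 5700 cm⁻¹.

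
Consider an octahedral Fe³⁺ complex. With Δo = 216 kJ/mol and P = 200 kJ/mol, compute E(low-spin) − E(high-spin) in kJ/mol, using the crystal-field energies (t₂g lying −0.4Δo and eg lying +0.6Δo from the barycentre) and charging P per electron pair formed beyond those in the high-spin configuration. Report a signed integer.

-32

Group 8 minus oxidation state +3 gives a d⁵ configuration for Fe³⁺.
High-spin: t₂g³ eg², CFSE = 0.0Δo = 0 kJ/mol.
Low-spin t₂g⁵ eg⁰ gives -2.0Δo = -432 kJ/mol, but forming 2 extra pairs costs 2P = 400 kJ/mol, so E(LS) = -432 + 400 = -32 kJ/mol.
The difference is -32 − (0) = -32 kJ/mol, so low-spin lies lower.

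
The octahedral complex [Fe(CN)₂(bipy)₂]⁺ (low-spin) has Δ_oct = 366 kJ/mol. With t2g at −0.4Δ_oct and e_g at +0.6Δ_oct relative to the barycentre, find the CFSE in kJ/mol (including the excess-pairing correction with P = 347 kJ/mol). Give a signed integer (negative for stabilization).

-38

Ligand charges: 2×(-1) from CN⁻ and 2×(+0) from bipy sum to -2; with overall charge +1, Fe is +3.
Fe³⁺: group 8, so d-count = 8 − 3 = 5.
Configuration: t2g^5 e_g^0.
Orbital CFSE = 5(-0.4) + 0(0.6) = -2.0Δ_oct = -2.0 × 366 = -732 kJ/mol.
Relative to high-spin t2g^3 e_g^2 (0 paired), the low-spin configuration has 2 additional pairs, contributing +2 × 347 = +694 kJ/mol.
Overall CFSE = -732 + 694 = -38 kJ/mol.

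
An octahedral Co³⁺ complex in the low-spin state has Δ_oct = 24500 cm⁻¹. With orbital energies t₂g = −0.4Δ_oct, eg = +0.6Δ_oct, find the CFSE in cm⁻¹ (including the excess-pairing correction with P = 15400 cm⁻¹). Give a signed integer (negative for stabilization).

Co is in group 9, so Co³⁺ is d⁶ (9 − 3 = 6).
The d⁶ electrons fill as t₂g⁶ eg⁰.
Orbital CFSE = 6(-0.4) + 0(0.6) = -2.4Δ_oct = -2.4 × 24500 = -58800 cm⁻¹.
High-spin d⁶ would be t₂g⁴ eg² with 1 pair; low-spin has 3, so 2 excess pairs cost +2P = +30800 cm⁻¹.
Overall CFSE = -58800 + 30800 = -28000 cm⁻¹.

-28000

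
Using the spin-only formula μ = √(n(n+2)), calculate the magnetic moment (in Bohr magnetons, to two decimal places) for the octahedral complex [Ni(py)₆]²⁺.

py is neutral, so the +2 overall charge sits on Ni: oxidation state +2.
Ni is in group 10, so Ni²⁺ is d⁸ (10 − 2 = 8).
For octahedral d⁸ the high- and low-spin configurations coincide.
Configuration: t₂g⁶ eg² → 2 unpaired electrons.
μ(spin-only) = √[2(2+2)] = √8 ≈ 2.83 Bohr magnetons.

2.83 Bohr magnetons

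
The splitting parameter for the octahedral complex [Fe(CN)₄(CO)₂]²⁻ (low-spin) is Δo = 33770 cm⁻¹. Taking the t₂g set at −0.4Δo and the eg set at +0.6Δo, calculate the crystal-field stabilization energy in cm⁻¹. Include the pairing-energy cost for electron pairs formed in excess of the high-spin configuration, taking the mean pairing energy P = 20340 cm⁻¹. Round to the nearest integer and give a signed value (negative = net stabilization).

Ligand charges: 4×(-1) from CN⁻ and 2×(+0) from CO sum to -4; with overall charge -2, Fe is +2.
Group 8 minus oxidation state +2 gives a d⁶ configuration for Fe²⁺.
The d⁶ electrons fill as t₂g⁶ eg⁰.
CFSE(orbital) = 6×(-0.4Δo) + 0×(0.6Δo) = -2.4Δo; with Δo = 33770 cm⁻¹ that is -81048 cm⁻¹.
Relative to high-spin t₂g⁴ eg² (1 paired), the low-spin configuration has 2 additional pairs, contributing +2 × 20340 = +40680 cm⁻¹.
Overall CFSE = -81048 + 40680 = -40368 cm⁻¹.

-40368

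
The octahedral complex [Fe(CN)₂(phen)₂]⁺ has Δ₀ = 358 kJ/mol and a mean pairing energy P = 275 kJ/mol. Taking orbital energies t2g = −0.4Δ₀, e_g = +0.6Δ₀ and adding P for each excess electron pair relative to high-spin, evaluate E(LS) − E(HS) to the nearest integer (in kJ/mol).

Ligand charges: 2×(-1) from CN⁻ and 2×(+0) from phen sum to -2; with overall charge +1, Fe is +3.
Fe is in group 8, so Fe³⁺ is d⁵ (8 − 3 = 5).
High-spin: t2g^3 e_g^2, CFSE = 0.0Δ₀ = 0 kJ/mol.
Low-spin t2g^5 e_g^0 gives -2.0Δ₀ = -716 kJ/mol, but forming 2 extra pairs costs 2P = 550 kJ/mol, so E(LS) = -716 + 550 = -166 kJ/mol.
Thus E(LS) − E(HS) = -166 kJ/mol.

-166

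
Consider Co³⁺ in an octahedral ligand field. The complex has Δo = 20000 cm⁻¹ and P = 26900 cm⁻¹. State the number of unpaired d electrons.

4

Co is in group 9, so Co³⁺ is d⁶ (9 − 3 = 6).
With Δo < P the complex is high-spin.
That gives t2g^4 e_g^2.
Unpaired electrons: 4.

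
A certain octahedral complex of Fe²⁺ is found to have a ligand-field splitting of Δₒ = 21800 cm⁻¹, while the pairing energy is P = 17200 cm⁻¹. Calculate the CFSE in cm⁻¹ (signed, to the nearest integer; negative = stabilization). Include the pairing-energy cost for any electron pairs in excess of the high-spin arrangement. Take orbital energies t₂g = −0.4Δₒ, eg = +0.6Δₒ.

Group 8 minus oxidation state +2 gives a d⁶ configuration for Fe²⁺.
Since Δₒ = 21800 cm⁻¹ > P = 17200 cm⁻¹, the complex adopts the low-spin configuration.
Filling d⁶ accordingly: t₂g⁶ eg⁰.
Orbital CFSE = -2.4Δₒ = -2.4 × 21800 = -52320 cm⁻¹.
Excess pairs vs high-spin: 3 − 1 = 2; pairing cost = +34400 cm⁻¹.
Net CFSE = -52320 + 34400 = -17920 cm⁻¹.

-17920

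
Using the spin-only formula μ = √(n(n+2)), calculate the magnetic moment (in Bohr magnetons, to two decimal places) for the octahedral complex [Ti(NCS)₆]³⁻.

1.73 Bohr magnetons

Each NCS⁻ contributes -1; 6 × (-1) = -6. With overall charge -3, Ti is in the +3 oxidation state.
Ti is in group 4, so Ti³⁺ is d¹ (4 − 3 = 1).
For octahedral d¹ the high- and low-spin configurations coincide.
Configuration: t₂g¹ eg⁰ → 1 unpaired electron.
μ(spin-only) = √[1(1+2)] = √3 ≈ 1.73 Bohr magnetons.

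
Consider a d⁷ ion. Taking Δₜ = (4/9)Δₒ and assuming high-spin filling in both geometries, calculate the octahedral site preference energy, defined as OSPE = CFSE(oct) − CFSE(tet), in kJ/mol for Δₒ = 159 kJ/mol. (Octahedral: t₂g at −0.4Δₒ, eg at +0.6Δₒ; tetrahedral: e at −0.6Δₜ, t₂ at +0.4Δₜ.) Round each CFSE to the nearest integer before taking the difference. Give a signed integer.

-42

In an octahedral site d⁷ (HS) is t₂g⁵ eg², giving CFSE(oct) = -0.8Δₒ = -127 kJ/mol.
In a tetrahedral site the filling is e⁴ t₂³: CFSE(tet) = -1.2Δₜ = -1.2 × (4/9)(159) = -85 kJ/mol.
OSPE = CFSE(oct) − CFSE(tet) = -127 − (-85) = -42 kJ/mol.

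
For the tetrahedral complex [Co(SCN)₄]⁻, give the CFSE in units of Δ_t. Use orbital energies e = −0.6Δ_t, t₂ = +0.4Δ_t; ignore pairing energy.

Each SCN⁻ contributes -1; 4 × (-1) = -4. With overall charge -1, Co is in the +3 oxidation state.
Group 9 minus oxidation state +3 gives a d⁶ configuration for Co³⁺.
Tetrahedral fields are weak (Δₜ ≈ 4/9 Δₒ), so electrons fill high-spin.
Configuration: e³ t₂³.
CFSE = 3(-0.6Δ_t) + 3(0.4Δ_t) = -1.8Δ_t + 1.2Δ_t = -0.6Δ_t.

-0.6 Δ_t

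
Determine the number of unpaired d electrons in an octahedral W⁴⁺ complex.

2

W sits in group 6; removing 4 electrons leaves W⁴⁺ with 6 − 4 = 2 d electrons.
Configuration: t₂g² eg⁰, giving 2 unpaired electrons.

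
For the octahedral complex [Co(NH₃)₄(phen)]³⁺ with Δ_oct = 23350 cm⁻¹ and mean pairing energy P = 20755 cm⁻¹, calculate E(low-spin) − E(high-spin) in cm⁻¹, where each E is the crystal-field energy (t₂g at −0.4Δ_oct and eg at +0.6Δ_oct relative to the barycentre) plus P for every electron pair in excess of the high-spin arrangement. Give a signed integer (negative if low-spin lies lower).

-5190

Ligand charges: 4×(+0) from NH₃ and 1×(+0) from phen sum to +0; with overall charge +3, Co is +3.
Co³⁺: group 9, so d-count = 9 − 3 = 6.
In the high-spin limit (t₂g⁴ eg²) the orbital term is -0.4Δ_oct = -9340 cm⁻¹, with no excess pairing.
For low-spin the configuration is t₂g⁶ eg⁰: orbital energy -2.4 × 23350 = -56040 cm⁻¹, and 2 additional pairs relative to high-spin add 41510 cm⁻¹, giving -14530 cm⁻¹.
Thus E(LS) − E(HS) = -5190 cm⁻¹.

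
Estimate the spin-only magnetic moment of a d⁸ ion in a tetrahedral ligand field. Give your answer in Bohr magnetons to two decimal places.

With tetrahedral geometry the complex is necessarily high-spin.
Configuration: e⁴ t₂⁴ → 2 unpaired electrons.
μ(spin-only) = √[2(2+2)] = √8 ≈ 2.83 Bohr magnetons.

2.83 Bohr magnetons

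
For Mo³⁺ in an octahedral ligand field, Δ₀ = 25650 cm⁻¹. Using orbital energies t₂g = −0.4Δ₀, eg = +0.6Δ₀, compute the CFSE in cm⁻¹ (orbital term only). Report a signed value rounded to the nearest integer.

-30780

Mo³⁺: group 6, so d-count = 6 − 3 = 3.
Configuration: t₂g³ eg⁰.
Orbital CFSE = 3(-0.4) + 0(0.6) = -1.2Δ₀ = -1.2 × 25650 = -30780 cm⁻¹.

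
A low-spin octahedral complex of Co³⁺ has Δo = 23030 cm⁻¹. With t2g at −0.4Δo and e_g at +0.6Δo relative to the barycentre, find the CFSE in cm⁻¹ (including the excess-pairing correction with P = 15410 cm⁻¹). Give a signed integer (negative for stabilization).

Group 9 minus oxidation state +3 gives a d⁶ configuration for Co³⁺.
Configuration: t2g^6 e_g^0.
The orbital stabilization is -2.4Δo = -2.4 × 23030 = -55272 cm⁻¹.
Relative to high-spin t2g^4 e_g^2 (1 paired), the low-spin configuration has 2 additional pairs, contributing +2 × 15410 = +30820 cm⁻¹.
Net CFSE = -55272 + 30820 = -24452 cm⁻¹.

-24452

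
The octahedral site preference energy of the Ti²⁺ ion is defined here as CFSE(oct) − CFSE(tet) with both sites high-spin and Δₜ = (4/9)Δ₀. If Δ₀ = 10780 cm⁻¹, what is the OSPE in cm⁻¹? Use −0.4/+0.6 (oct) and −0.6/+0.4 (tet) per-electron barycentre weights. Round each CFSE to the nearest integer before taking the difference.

-2875

Ti sits in group 4; removing 2 electrons leaves Ti²⁺ with 4 − 2 = 2 d electrons.
Octahedral (high-spin): t2g^2 e_g^0, CFSE = 2(−0.4) + 0(+0.6) = -0.8Δ₀ = -0.8 × 10780 = -8624 cm⁻¹.
Tetrahedral: e^2 t2^0, CFSE = 2(−0.6) + 0(+0.4) = -1.2Δₜ = -1.2 × (4/9) × 10780 = -5749 cm⁻¹.
OSPE = CFSE(oct) − CFSE(tet) = -8624 − (-5749) = -2875 cm⁻¹.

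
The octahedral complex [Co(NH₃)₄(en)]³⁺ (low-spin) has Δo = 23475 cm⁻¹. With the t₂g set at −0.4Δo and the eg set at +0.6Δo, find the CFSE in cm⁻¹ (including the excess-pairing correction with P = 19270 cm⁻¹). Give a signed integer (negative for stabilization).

-17800

Ligand charges: 4×(+0) from NH₃ and 1×(+0) from en sum to +0; with overall charge +3, Co is +3.
Co sits in group 9; removing 3 electrons leaves Co³⁺ with 9 − 3 = 6 d electrons.
Electron filling gives t₂g⁶ eg⁰.
The orbital stabilization is -2.4Δo = -2.4 × 23475 = -56340 cm⁻¹.
Pairing penalty: 3 pairs vs 1 in the high-spin reference → 2 extra × P = 38540 cm⁻¹.
Net CFSE = -56340 + 38540 = -17800 cm⁻¹.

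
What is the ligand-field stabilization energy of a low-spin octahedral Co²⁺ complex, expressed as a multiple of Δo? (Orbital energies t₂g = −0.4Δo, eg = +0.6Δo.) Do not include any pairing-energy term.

Co is in group 9, so Co²⁺ is d⁷ (9 − 2 = 7).
Configuration: t₂g⁶ eg¹.
CFSE = 6(-0.4Δo) + 1(0.6Δo) = -2.4Δo + 0.6Δo = -1.8Δo.

-1.8 Δo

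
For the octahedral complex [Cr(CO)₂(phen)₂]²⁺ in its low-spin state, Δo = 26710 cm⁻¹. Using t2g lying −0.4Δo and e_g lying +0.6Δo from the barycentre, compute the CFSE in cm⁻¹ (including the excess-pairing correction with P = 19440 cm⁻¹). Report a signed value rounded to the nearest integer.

-23296

Ligand charges: 2×(+0) from CO and 2×(+0) from phen sum to +0; with overall charge +2, Cr is +2.
Cr is in group 6, so Cr²⁺ is d⁴ (6 − 2 = 4).
Configuration: t2g^4 e_g^0.
Orbital CFSE = 4(-0.4) + 0(0.6) = -1.6Δo = -1.6 × 26710 = -42736 cm⁻¹.
High-spin d⁴ would be t2g^3 e_g^1 with 0 pairs; low-spin has 1, so 1 excess pair costs +1P = +19440 cm⁻¹.
Overall CFSE = -42736 + 19440 = -23296 cm⁻¹.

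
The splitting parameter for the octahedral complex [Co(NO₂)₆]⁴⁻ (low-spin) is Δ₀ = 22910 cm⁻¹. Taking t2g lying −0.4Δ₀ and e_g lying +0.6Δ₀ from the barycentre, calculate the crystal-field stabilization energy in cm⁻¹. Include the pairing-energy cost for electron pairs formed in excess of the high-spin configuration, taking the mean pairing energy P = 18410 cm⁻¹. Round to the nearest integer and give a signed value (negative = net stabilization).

-22828

Each NO₂⁻ contributes -1; 6 × (-1) = -6. With overall charge -4, Co is in the +2 oxidation state.
Co is in group 9, so Co²⁺ is d⁷ (9 − 2 = 7).
The d⁷ electrons fill as t2g^6 e_g^1.
Orbital CFSE = 6(-0.4) + 1(0.6) = -1.8Δ₀ = -1.8 × 22910 = -41238 cm⁻¹.
Pairing penalty: 3 pairs vs 2 in the high-spin reference → 1 extra × P = 18410 cm⁻¹.
Net CFSE = -41238 + 18410 = -22828 cm⁻¹.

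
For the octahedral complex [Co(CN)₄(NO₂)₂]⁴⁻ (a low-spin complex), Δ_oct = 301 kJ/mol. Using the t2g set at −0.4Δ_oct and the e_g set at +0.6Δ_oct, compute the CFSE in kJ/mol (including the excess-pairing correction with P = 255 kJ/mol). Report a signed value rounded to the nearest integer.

Ligand charges: 4×(-1) from CN⁻ and 2×(-1) from NO₂⁻ sum to -6; with overall charge -4, Co is +2.
Co is in group 9, so Co²⁺ is d⁷ (9 − 2 = 7).
Electron filling gives t2g^6 e_g^1.
CFSE(orbital) = 6×(-0.4Δ_oct) + 1×(0.6Δ_oct) = -1.8Δ_oct; with Δ_oct = 301 kJ/mol that is -542 kJ/mol.
High-spin d⁷ would be t2g^5 e_g^2 with 2 pairs; low-spin has 3, so 1 excess pair costs +1P = +255 kJ/mol.
Combining: -542 + 255 = -287 kJ/mol.

-287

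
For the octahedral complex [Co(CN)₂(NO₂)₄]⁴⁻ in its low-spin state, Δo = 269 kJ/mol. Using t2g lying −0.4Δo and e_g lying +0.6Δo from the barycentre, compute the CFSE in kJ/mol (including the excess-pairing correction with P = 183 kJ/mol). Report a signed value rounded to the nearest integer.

Ligand charges: 2×(-1) from CN⁻ and 4×(-1) from NO₂⁻ sum to -6; with overall charge -4, Co is +2.
Co is in group 9, so Co²⁺ is d⁷ (9 − 2 = 7).
Configuration: t2g^6 e_g^1.
The orbital stabilization is -1.8Δo = -1.8 × 269 = -484 kJ/mol.
Relative to high-spin t2g^5 e_g^2 (2 paired), the low-spin configuration has 1 additional pair, contributing +1 × 183 = +183 kJ/mol.
Overall CFSE = -484 + 183 = -301 kJ/mol.

-301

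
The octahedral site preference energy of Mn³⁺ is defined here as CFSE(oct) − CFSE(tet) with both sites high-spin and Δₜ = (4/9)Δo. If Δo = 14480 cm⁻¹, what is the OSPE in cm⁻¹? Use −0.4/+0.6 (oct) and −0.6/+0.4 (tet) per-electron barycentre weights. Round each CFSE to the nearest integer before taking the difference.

-6114

Mn is in group 7, so Mn³⁺ is d⁴ (7 − 3 = 4).
Octahedral high-spin t2g^3 e_g^1: CFSE = -0.6 × 14480 = -8688 cm⁻¹.
In a tetrahedral site the filling is e^2 t2^2: CFSE(tet) = -0.4Δₜ = -0.4 × (4/9)(14480) = -2574 cm⁻¹.
Subtracting, OSPE = -8688 − (-2574) = -6114 cm⁻¹.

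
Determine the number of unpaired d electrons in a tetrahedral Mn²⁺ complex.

Mn²⁺: group 7, so d-count = 7 − 2 = 5.
Tetrahedral splitting is small, so the complex is high-spin.
Configuration: e^2 t2^3, giving 5 unpaired electrons.

5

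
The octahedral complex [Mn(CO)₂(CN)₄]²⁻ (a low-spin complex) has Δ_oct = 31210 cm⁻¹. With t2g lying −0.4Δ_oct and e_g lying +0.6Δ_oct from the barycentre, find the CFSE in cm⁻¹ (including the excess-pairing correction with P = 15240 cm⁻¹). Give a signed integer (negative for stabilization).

Ligand charges: 2×(+0) from CO and 4×(-1) from CN⁻ sum to -4; with overall charge -2, Mn is +2.
Group 7 minus oxidation state +2 gives a d⁵ configuration for Mn²⁺.
Configuration: t2g^5 e_g^0.
CFSE(orbital) = 5×(-0.4Δ_oct) + 0×(0.6Δ_oct) = -2.0Δ_oct; with Δ_oct = 31210 cm⁻¹ that is -62420 cm⁻¹.
Relative to high-spin t2g^3 e_g^2 (0 paired), the low-spin configuration has 2 additional pairs, contributing +2 × 15240 = +30480 cm⁻¹.
Overall CFSE = -62420 + 30480 = -31940 cm⁻¹.

-31940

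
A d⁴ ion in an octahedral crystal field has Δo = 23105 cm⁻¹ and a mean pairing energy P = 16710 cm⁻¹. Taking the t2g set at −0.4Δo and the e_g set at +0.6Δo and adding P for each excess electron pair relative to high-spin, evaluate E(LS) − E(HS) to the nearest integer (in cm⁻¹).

-6395

High-spin: t2g^3 e_g^1, CFSE = -0.6Δo = -13863 cm⁻¹.
Low-spin: t2g^4 e_g^0, orbital CFSE = -1.6Δo = -36968 cm⁻¹; plus 1 excess pair × P = +16710 cm⁻¹; total -20258 cm⁻¹.
E(LS) − E(HS) = -20258 − (-13863) = -6395 cm⁻¹.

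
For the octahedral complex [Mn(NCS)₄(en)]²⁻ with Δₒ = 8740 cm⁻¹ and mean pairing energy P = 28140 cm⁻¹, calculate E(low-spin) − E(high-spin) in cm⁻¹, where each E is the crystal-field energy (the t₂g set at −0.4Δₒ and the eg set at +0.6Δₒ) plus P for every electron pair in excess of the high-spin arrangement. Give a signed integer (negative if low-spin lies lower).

Ligand charges: 4×(-1) from NCS⁻ and 1×(+0) from en sum to -4; with overall charge -2, Mn is +2.
Group 7 minus oxidation state +2 gives a d⁵ configuration for Mn²⁺.
In the high-spin limit (t₂g³ eg²) the orbital term is 0.0Δₒ = 0 cm⁻¹, with no excess pairing.
Low-spin: t₂g⁵ eg⁰, orbital CFSE = -2.0Δₒ = -17480 cm⁻¹; plus 2 excess pairs × P = +56280 cm⁻¹; total 38800 cm⁻¹.
The difference is 38800 − (0) = 38800 cm⁻¹, so high-spin lies lower.

38800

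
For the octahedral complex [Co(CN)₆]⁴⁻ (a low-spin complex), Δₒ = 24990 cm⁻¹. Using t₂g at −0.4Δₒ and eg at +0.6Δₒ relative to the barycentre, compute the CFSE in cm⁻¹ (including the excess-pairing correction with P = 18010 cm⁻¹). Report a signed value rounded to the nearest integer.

-26972

Each CN⁻ contributes -1; 6 × (-1) = -6. With overall charge -4, Co is in the +2 oxidation state.
Co is in group 9, so Co²⁺ is d⁷ (9 − 2 = 7).
The d⁷ electrons fill as t₂g⁶ eg¹.
CFSE(orbital) = 6×(-0.4Δₒ) + 1×(0.6Δₒ) = -1.8Δₒ; with Δₒ = 24990 cm⁻¹ that is -44982 cm⁻¹.
Relative to high-spin t₂g⁵ eg² (2 paired), the low-spin configuration has 1 additional pair, contributing +1 × 18010 = +18010 cm⁻¹.
Overall CFSE = -44982 + 18010 = -26972 cm⁻¹.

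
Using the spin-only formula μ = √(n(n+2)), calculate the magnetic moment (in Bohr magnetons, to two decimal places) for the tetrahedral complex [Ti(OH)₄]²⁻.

2.83 Bohr magnetons

Each OH⁻ contributes -1; 4 × (-1) = -4. With overall charge -2, Ti is in the +2 oxidation state.
Ti is in group 4, so Ti²⁺ is d² (4 − 2 = 2).
Tetrahedral fields are weak (Δₜ ≈ 4/9 Δₒ), so electrons fill high-spin.
Configuration: e^2 t2^0 → 2 unpaired electrons.
μ(spin-only) = √[2(2+2)] = √8 ≈ 2.83 Bohr magnetons.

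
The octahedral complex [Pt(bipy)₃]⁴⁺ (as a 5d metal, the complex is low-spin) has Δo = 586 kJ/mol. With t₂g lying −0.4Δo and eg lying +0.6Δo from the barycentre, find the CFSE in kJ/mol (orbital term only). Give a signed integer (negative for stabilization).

bipy is neutral, so the +4 overall charge sits on Pt: oxidation state +4.
Pt is in group 10, so Pt⁴⁺ is d⁶ (10 − 4 = 6).
Electron filling gives t₂g⁶ eg⁰.
The orbital stabilization is -2.4Δo = -2.4 × 586 = -1406 kJ/mol.

-1406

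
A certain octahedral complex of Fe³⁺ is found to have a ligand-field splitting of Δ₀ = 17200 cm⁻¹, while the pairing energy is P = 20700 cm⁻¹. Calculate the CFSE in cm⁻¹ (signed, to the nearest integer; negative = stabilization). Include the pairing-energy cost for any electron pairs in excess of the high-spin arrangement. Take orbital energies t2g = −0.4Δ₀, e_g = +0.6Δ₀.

Fe sits in group 8; removing 3 electrons leaves Fe³⁺ with 8 − 3 = 5 d electrons.
With Δ₀ < P the complex is high-spin.
That gives t2g^3 e_g^2.
Orbital CFSE = 0.0Δ₀ = 0.0 × 17200 = 0 cm⁻¹.
High-spin has no excess pairs, so no pairing correction applies.

0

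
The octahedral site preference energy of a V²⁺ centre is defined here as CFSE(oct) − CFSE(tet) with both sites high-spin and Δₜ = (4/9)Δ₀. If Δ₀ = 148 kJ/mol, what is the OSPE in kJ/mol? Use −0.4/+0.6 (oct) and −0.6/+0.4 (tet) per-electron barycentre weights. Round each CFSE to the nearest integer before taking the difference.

-125

V sits in group 5; removing 2 electrons leaves V²⁺ with 5 − 2 = 3 d electrons.
Octahedral (high-spin): t₂g³ eg⁰, CFSE = 3(−0.4) + 0(+0.6) = -1.2Δ₀ = -1.2 × 148 = -178 kJ/mol.
In a tetrahedral site the filling is e² t₂¹: CFSE(tet) = -0.8Δₜ = -0.8 × (4/9)(148) = -53 kJ/mol.
Subtracting, OSPE = -178 − (-53) = -125 kJ/mol.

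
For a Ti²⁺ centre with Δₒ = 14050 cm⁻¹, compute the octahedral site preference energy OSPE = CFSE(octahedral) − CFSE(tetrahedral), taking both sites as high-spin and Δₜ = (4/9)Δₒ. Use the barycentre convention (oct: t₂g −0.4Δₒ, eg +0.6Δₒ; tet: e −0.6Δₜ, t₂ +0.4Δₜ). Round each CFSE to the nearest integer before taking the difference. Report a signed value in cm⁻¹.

Ti sits in group 4; removing 2 electrons leaves Ti²⁺ with 4 − 2 = 2 d electrons.
Octahedral (high-spin): t2g^2 e_g^0, CFSE = 2(−0.4) + 0(+0.6) = -0.8Δₒ = -0.8 × 14050 = -11240 cm⁻¹.
In a tetrahedral site the filling is e^2 t2^0: CFSE(tet) = -1.2Δₜ = -1.2 × (4/9)(14050) = -7493 cm⁻¹.
OSPE = CFSE(oct) − CFSE(tet) = -11240 − (-7493) = -3747 cm⁻¹.

-3747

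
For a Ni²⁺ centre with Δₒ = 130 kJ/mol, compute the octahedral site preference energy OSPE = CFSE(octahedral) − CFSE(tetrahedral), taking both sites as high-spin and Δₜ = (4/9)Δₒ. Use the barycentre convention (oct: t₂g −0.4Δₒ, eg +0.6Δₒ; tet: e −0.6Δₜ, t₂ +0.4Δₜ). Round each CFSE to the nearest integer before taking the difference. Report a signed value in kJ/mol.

Ni is in group 10, so Ni²⁺ is d⁸ (10 − 2 = 8).
In an octahedral site d⁸ (HS) is t2g^6 e_g^2, giving CFSE(oct) = -1.2Δₒ = -156 kJ/mol.
Tetrahedral e^4 t2^4 gives -0.8Δₜ = -0.8 × (4/9) × 130 = -46 kJ/mol.
Subtracting, OSPE = -156 − (-46) = -110 kJ/mol.

-110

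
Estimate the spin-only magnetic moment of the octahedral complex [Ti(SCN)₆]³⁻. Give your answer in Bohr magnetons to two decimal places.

Each SCN⁻ contributes -1; 6 × (-1) = -6. With overall charge -3, Ti is in the +3 oxidation state.
Ti³⁺: group 4, so d-count = 4 − 3 = 1.
Configuration: t2g^1 e_g^0 → 1 unpaired electron.
μ(spin-only) = √[1(1+2)] = √3 ≈ 1.73 Bohr magnetons.

1.73 Bohr magnetons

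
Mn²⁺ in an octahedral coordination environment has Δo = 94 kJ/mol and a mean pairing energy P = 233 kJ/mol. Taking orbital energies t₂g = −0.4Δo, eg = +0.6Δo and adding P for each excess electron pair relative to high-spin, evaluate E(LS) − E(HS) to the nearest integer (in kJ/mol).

Group 7 minus oxidation state +2 gives a d⁵ configuration for Mn²⁺.
In the high-spin limit (t₂g³ eg²) the orbital term is 0.0Δo = 0 kJ/mol, with no excess pairing.
For low-spin the configuration is t₂g⁵ eg⁰: orbital energy -2.0 × 94 = -188 kJ/mol, and 2 additional pairs relative to high-spin add 466 kJ/mol, giving 278 kJ/mol.
Thus E(LS) − E(HS) = 278 kJ/mol.

278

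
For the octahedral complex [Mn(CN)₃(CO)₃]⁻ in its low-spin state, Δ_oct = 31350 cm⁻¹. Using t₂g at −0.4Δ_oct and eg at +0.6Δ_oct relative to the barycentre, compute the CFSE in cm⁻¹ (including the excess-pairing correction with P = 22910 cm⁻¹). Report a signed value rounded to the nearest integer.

Ligand charges: 3×(-1) from CN⁻ and 3×(+0) from CO sum to -3; with overall charge -1, Mn is +2.
Mn²⁺: group 7, so d-count = 7 − 2 = 5.
The d⁵ electrons fill as t₂g⁵ eg⁰.
Orbital CFSE = 5(-0.4) + 0(0.6) = -2.0Δ_oct = -2.0 × 31350 = -62700 cm⁻¹.
Relative to high-spin t₂g³ eg² (0 paired), the low-spin configuration has 2 additional pairs, contributing +2 × 22910 = +45820 cm⁻¹.
Overall CFSE = -62700 + 45820 = -16880 cm⁻¹.

-16880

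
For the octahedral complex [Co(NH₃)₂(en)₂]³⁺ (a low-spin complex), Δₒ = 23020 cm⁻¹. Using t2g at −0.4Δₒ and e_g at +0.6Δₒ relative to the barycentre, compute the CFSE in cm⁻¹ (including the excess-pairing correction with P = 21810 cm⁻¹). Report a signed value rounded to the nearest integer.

Ligand charges: 2×(+0) from NH₃ and 2×(+0) from en sum to +0; with overall charge +3, Co is +3.
Co is in group 9, so Co³⁺ is d⁶ (9 − 3 = 6).
Configuration: t2g^6 e_g^0.
The orbital stabilization is -2.4Δₒ = -2.4 × 23020 = -55248 cm⁻¹.
High-spin d⁶ would be t2g^4 e_g^2 with 1 pair; low-spin has 3, so 2 excess pairs cost +2P = +43620 cm⁻¹.
Net CFSE = -55248 + 43620 = -11628 cm⁻¹.

-11628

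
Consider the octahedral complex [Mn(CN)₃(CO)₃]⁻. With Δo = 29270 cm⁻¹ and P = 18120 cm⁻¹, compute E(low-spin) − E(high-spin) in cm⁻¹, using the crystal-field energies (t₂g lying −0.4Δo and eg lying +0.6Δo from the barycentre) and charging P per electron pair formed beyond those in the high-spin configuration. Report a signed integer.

-22300

Ligand charges: 3×(-1) from CN⁻ and 3×(+0) from CO sum to -3; with overall charge -1, Mn is +2.
Mn sits in group 7; removing 2 electrons leaves Mn²⁺ with 7 − 2 = 5 d electrons.
In the high-spin limit (t₂g³ eg²) the orbital term is 0.0Δo = 0 cm⁻¹, with no excess pairing.
Low-spin t₂g⁵ eg⁰ gives -2.0Δo = -58540 cm⁻¹, but forming 2 extra pairs costs 2P = 36240 cm⁻¹, so E(LS) = -58540 + 36240 = -22300 cm⁻¹.
E(LS) − E(HS) = -22300 − (0) = -22300 cm⁻¹.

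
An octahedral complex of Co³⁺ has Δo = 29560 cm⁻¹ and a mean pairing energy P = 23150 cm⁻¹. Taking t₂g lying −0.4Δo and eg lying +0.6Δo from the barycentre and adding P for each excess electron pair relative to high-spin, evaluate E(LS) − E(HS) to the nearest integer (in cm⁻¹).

-12820

Co³⁺: group 9, so d-count = 9 − 3 = 6.
High-spin d⁶ fills as t₂g⁴ eg² with CFSE 4(−0.4) + 2(+0.6) = -0.4Δo = -11824 cm⁻¹.
Low-spin t₂g⁶ eg⁰ gives -2.4Δo = -70944 cm⁻¹, but forming 2 extra pairs costs 2P = 46300 cm⁻¹, so E(LS) = -70944 + 46300 = -24644 cm⁻¹.
E(LS) − E(HS) = -24644 − (-11824) = -12820 cm⁻¹.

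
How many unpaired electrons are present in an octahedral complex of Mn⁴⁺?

Mn is in group 7, so Mn⁴⁺ is d³ (7 − 4 = 3).
Configuration: t₂g³ eg⁰, giving 3 unpaired electrons.

3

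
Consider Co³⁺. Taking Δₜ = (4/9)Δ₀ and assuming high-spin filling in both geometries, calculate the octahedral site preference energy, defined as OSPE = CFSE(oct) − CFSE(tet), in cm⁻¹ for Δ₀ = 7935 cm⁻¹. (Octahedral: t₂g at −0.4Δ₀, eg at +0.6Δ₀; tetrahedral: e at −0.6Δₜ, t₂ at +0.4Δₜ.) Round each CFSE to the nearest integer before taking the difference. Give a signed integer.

-1058

Group 9 minus oxidation state +3 gives a d⁶ configuration for Co³⁺.
Octahedral (high-spin): t2g^4 e_g^2, CFSE = 4(−0.4) + 2(+0.6) = -0.4Δ₀ = -0.4 × 7935 = -3174 cm⁻¹.
In a tetrahedral site the filling is e^3 t2^3: CFSE(tet) = -0.6Δₜ = -0.6 × (4/9)(7935) = -2116 cm⁻¹.
Subtracting, OSPE = -3174 − (-2116) = -1058 cm⁻¹.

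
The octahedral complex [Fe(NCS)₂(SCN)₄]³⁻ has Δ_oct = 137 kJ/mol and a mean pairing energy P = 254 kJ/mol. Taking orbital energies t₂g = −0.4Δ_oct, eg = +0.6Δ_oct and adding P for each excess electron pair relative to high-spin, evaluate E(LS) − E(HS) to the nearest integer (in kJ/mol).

234

Ligand charges: 2×(-1) from NCS⁻ and 4×(-1) from SCN⁻ sum to -6; with overall charge -3, Fe is +3.
Fe is in group 8, so Fe³⁺ is d⁵ (8 − 3 = 5).
High-spin d⁵ fills as t₂g³ eg² with CFSE 3(−0.4) + 2(+0.6) = 0.0Δ_oct = 0 kJ/mol.
Low-spin t₂g⁵ eg⁰ gives -2.0Δ_oct = -274 kJ/mol, but forming 2 extra pairs costs 2P = 508 kJ/mol, so E(LS) = -274 + 508 = 234 kJ/mol.
The difference is 234 − (0) = 234 kJ/mol, so high-spin lies lower.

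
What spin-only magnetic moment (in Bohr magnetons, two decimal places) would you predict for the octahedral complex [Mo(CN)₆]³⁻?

3.87 Bohr magnetons

Each CN⁻ contributes -1; 6 × (-1) = -6. With overall charge -3, Mo is in the +3 oxidation state.
Mo sits in group 6; removing 3 electrons leaves Mo³⁺ with 6 − 3 = 3 d electrons.
Configuration: t₂g³ eg⁰ → 3 unpaired electrons.
μ(spin-only) = √[3(3+2)] = √15 ≈ 3.87 Bohr magnetons.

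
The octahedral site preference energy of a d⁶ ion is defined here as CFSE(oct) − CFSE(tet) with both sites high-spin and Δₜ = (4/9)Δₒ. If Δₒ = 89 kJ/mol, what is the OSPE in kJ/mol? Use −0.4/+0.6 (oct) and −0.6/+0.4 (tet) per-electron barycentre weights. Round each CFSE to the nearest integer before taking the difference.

-12

Octahedral (high-spin): t2g^4 e_g^2, CFSE = 4(−0.4) + 2(+0.6) = -0.4Δₒ = -0.4 × 89 = -36 kJ/mol.
Tetrahedral: e^3 t2^3, CFSE = 3(−0.6) + 3(+0.4) = -0.6Δₜ = -0.6 × (4/9) × 89 = -24 kJ/mol.
OSPE = -36 − (-24) = -12 kJ/mol.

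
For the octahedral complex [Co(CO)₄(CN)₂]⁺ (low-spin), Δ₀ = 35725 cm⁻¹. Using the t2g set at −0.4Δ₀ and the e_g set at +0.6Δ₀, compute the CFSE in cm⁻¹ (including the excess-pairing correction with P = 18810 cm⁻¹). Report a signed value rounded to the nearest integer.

Ligand charges: 4×(+0) from CO and 2×(-1) from CN⁻ sum to -2; with overall charge +1, Co is +3.
Co sits in group 9; removing 3 electrons leaves Co³⁺ with 9 − 3 = 6 d electrons.
Configuration: t2g^6 e_g^0.
The orbital stabilization is -2.4Δ₀ = -2.4 × 35725 = -85740 cm⁻¹.
Pairing penalty: 3 pairs vs 1 in the high-spin reference → 2 extra × P = 37620 cm⁻¹.
Combining: -85740 + 37620 = -48120 cm⁻¹.

-48120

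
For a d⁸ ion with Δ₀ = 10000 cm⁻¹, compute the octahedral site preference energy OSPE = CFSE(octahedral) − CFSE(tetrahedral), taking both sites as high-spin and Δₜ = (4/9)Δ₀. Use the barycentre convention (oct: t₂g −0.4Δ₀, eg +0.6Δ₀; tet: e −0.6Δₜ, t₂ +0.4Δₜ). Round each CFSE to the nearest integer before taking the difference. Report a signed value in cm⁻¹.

-8444

Octahedral high-spin t₂g⁶ eg²: CFSE = -1.2 × 10000 = -12000 cm⁻¹.
In a tetrahedral site the filling is e⁴ t₂⁴: CFSE(tet) = -0.8Δₜ = -0.8 × (4/9)(10000) = -3556 cm⁻¹.
OSPE = -12000 − (-3556) = -8444 cm⁻¹.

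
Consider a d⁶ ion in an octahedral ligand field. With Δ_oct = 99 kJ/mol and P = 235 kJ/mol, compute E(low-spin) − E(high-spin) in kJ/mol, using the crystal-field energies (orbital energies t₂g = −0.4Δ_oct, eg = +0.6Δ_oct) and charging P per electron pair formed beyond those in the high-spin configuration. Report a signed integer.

272

High-spin: t₂g⁴ eg², CFSE = -0.4Δ_oct = -40 kJ/mol.
For low-spin the configuration is t₂g⁶ eg⁰: orbital energy -2.4 × 99 = -238 kJ/mol, and 2 additional pairs relative to high-spin add 470 kJ/mol, giving 232 kJ/mol.
The difference is 232 − (-40) = 272 kJ/mol, so high-spin lies lower.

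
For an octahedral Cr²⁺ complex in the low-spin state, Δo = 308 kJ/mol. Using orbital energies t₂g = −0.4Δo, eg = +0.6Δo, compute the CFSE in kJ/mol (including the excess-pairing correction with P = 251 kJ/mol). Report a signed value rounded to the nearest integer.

Cr sits in group 6; removing 2 electrons leaves Cr²⁺ with 6 − 2 = 4 d electrons.
Electron filling gives t₂g⁴ eg⁰.
CFSE(orbital) = 4×(-0.4Δo) + 0×(0.6Δo) = -1.6Δo; with Δo = 308 kJ/mol that is -493 kJ/mol.
Pairing penalty: 1 pair vs 0 in the high-spin reference → 1 extra × P = 251 kJ/mol.
Combining: -493 + 251 = -242 kJ/mol.

-242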